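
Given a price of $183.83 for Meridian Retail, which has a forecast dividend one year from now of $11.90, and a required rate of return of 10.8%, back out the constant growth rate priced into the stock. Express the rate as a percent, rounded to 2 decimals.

4.33%

From P₀ = D₁/(r − g), the implied growth is g = r − D₁/P₀.
g = 0.108 − 11.90/183.83 = 0.108 − 0.06473 = 0.04327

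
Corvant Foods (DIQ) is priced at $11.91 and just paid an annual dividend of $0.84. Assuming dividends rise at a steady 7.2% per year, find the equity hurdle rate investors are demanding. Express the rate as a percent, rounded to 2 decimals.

14.76%

Rearranging the constant-growth DDM: r = D₁/P₀ + g.
D₁ = 0.84 × (1 + 0.072) = 0.9005.
r = 0.9005 / 11.91 + 0.072 = 0.07561 + 0.072 = 0.14761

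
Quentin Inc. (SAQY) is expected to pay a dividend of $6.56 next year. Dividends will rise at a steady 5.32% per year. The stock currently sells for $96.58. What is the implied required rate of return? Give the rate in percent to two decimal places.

Rearranging the constant-growth DDM: r = D₁/P₀ + g.
r = 6.5600 / 96.58 + 0.0532 = 0.06792 + 0.0532 = 0.12112

12.11%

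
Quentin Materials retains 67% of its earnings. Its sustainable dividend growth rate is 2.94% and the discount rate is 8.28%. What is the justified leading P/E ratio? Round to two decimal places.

6.18

Payout ratio b = 1 − 0.67 = 0.33.
Justified leading P/E = b/(r−g) = 0.33/(0.0828−0.0294) = 6.1798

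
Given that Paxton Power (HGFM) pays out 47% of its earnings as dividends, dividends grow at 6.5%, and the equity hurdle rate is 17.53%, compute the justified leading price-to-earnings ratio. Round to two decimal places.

Justified leading P/E = b/(r−g) = 0.47/(0.1753−0.065) = 4.2611

4.26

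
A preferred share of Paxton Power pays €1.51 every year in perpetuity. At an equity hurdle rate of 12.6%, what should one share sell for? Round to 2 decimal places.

Zero-growth DDM (perpetuity): P₀ = D/r = 1.51 / 0.126 = 11.9841

€11.98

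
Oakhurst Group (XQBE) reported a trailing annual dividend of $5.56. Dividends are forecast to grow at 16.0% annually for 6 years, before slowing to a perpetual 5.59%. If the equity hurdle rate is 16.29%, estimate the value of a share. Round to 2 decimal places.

Two-stage DDM. Project D₁…D_6 at 0.16, terminal growth 0.0559, discount at r = 0.1629.
D_1 = 6.4496
D_2 = 7.4815
D_3 = 8.6786
D_4 = 10.0672
D_5 = 11.6779
D_6 = 13.5464
Terminal value at t=6: TV = D_7/(r−g) = 14.3036/(0.1629−0.0559) = 133.6786
P₀ = 6.4496/(1+0.1629)^1 + 7.4815/(1+0.1629)^2 + 8.6786/(1+0.1629)^3 + 10.0672/(1+0.1629)^4 + 11.6779/(1+0.1629)^5 + 13.5464/(1+0.1629)^6 + 133.6786/(1+0.1629)^6 = 87.1215

$87.12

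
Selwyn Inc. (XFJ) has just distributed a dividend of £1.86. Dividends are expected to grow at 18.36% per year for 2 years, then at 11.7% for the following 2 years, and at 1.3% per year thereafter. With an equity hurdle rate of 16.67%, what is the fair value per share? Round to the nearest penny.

£18.95

Three-stage DDM. Project D₁…D_4; terminal Gordon value at t=4 with g = 0.013; discount at r = 0.1667.
D_1 = 2.2015
D_2 = 2.6057
D_3 = 2.9106
D_4 = 3.2511
TV_4 = 3.2934/(0.1667−0.013) = 21.4272
P₀ = Σ Dₜ/(1+r)ᵗ + TV_4/(1+r)^4 = 18.9531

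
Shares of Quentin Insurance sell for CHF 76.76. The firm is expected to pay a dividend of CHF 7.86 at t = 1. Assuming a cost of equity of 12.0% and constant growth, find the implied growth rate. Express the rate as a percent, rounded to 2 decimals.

1.76%

From P₀ = D₁/(r − g), the implied growth is g = r − D₁/P₀.
g = 0.12 − 7.86/76.76 = 0.12 − 0.10240 = 0.01760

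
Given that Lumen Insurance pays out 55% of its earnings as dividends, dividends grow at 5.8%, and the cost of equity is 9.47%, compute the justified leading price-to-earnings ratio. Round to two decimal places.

14.99

Justified leading P/E = b/(r−g) = 0.55/(0.0947−0.058) = 14.9864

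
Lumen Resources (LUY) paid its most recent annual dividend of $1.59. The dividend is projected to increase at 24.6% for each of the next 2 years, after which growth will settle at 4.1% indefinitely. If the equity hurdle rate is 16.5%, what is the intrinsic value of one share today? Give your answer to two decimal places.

$18.79

Two-stage DDM. Project D₁…D_2 at 0.246, terminal growth 0.041, discount at r = 0.165.
D_1 = 1.9811
D_2 = 2.4685
Terminal value at t=2: TV = D_3/(r−g) = 2.5697/(0.165−0.041) = 20.7235
P₀ = 1.9811/(1+0.165)^1 + 2.4685/(1+0.165)^2 + 20.7235/(1+0.165)^2 = 18.7883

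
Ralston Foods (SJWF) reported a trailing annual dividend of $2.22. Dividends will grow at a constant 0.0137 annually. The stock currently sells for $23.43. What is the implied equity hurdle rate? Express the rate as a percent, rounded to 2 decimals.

10.97%

Rearranging the constant-growth DDM: r = D₁/P₀ + g.
D₁ = 2.22 × (1 + 0.0137) = 2.2504.
r = 2.2504 / 23.43 + 0.0137 = 0.09605 + 0.0137 = 0.10975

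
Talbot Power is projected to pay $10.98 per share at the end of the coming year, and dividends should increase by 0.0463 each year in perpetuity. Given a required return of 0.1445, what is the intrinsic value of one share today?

$111.81

Gordon growth model: P₀ = D₁/(r − g), with D₁ = 10.98 given directly.
P₀ = 10.9800 / (0.1445 − 0.0463) = 10.9800 / 0.0982 = 111.8126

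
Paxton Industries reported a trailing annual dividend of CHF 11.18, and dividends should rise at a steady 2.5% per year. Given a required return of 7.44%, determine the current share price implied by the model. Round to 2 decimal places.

Gordon growth model: P₀ = D₁/(r − g). D₁ = 11.18 × (1 + 0.025) = 11.4595.
P₀ = 11.4595 / (0.0744 − 0.025) = 11.4595 / 0.0494 = 231.9737

CHF 231.97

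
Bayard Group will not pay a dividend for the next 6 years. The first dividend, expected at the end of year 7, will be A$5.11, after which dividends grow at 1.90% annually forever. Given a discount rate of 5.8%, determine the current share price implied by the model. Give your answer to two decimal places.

Deferred-dividend DDM. At t=6 the remaining stream is a growing perpetuity with first payment D_7 = 5.11.
V_6 = D_7/(r−g) = 5.11/(0.058−0.019) = 131.0256
P₀ = V_6/(1+r)^6 = 131.0256/(1+0.058)^6 = 93.4205

A$93.42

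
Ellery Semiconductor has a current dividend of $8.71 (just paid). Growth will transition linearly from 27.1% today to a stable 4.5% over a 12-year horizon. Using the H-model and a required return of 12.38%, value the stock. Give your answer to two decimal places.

H-model: P₀ = D₀[(1+g_L) + H(g_S−g_L)]/(r−g_L), with H = 12/2 = 6.
P₀ = 8.71 × [(1+0.045) + 6×(0.271−0.045)] / (0.1238−0.045)
   = 8.71 × 2.4010 / 0.0788 = 265.3897

$265.39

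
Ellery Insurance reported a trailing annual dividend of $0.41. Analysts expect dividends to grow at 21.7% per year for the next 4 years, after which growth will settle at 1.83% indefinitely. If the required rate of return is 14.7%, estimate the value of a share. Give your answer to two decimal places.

$6.02

Two-stage DDM. Project D₁…D_4 at 0.217, terminal growth 0.0183, discount at r = 0.147.
D_1 = 0.4990
D_2 = 0.6072
D_3 = 0.7390
D_4 = 0.8994
Terminal value at t=4: TV = D_5/(r−g) = 0.9158/(0.147−0.0183) = 7.1161
P₀ = 0.4990/(1+0.147)^1 + 0.6072/(1+0.147)^2 + 0.7390/(1+0.147)^3 + 0.8994/(1+0.147)^4 + 7.1161/(1+0.147)^4 = 6.0174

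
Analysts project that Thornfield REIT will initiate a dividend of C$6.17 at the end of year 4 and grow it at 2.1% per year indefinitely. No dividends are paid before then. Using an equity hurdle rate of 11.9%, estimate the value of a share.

Deferred-dividend DDM. At t=3 the remaining stream is a growing perpetuity with first payment D_4 = 6.17.
V_3 = D_4/(r−g) = 6.17/(0.119−0.021) = 62.9592
P₀ = V_3/(1+r)^3 = 62.9592/(1+0.119)^3 = 44.9334

C$44.93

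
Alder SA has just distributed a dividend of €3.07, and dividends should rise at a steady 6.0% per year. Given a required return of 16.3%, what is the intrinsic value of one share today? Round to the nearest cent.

€31.59

Gordon growth model: P₀ = D₁/(r − g). D₁ = 3.07 × (1 + 0.06) = 3.2542.
P₀ = 3.2542 / (0.163 − 0.06) = 3.2542 / 0.103 = 31.5942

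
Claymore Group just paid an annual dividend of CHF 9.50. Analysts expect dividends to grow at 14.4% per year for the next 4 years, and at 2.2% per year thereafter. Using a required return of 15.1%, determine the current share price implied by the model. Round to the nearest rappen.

Two-stage DDM. Project D₁…D_4 at 0.144, terminal growth 0.022, discount at r = 0.151.
D_1 = 10.8680
D_2 = 12.4330
D_3 = 14.2233
D_4 = 16.2715
Terminal value at t=4: TV = D_5/(r−g) = 16.6295/(0.151−0.022) = 128.9107
P₀ = 10.8680/(1+0.151)^1 + 12.4330/(1+0.151)^2 + 14.2233/(1+0.151)^3 + 16.2715/(1+0.151)^4 + 128.9107/(1+0.151)^4 = 110.8750

CHF 110.88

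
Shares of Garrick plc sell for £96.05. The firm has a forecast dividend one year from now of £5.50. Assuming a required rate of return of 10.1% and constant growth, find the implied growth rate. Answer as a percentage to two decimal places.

From P₀ = D₁/(r − g), the implied growth is g = r − D₁/P₀.
g = 0.101 − 5.50/96.05 = 0.101 − 0.05726 = 0.04374

4.37%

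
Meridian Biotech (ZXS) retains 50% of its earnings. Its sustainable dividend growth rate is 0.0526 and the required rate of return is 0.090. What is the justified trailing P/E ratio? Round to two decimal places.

14.07

Payout ratio b = 1 − 0.50 = 0.50.
Justified trailing P/E = b(1+g)/(r−g) = 0.50×(1+0.0526)/(0.09−0.0526) = 14.0722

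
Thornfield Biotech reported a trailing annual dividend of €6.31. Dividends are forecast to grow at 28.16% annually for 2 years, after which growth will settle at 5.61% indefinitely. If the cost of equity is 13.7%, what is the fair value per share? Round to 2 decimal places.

€119.79

Two-stage DDM. Project D₁…D_2 at 0.2816, terminal growth 0.0561, discount at r = 0.137.
D_1 = 8.0869
D_2 = 10.3642
Terminal value at t=2: TV = D_3/(r−g) = 10.9456/(0.137−0.0561) = 135.2978
P₀ = 8.0869/(1+0.137)^1 + 10.3642/(1+0.137)^2 + 135.2978/(1+0.137)^2 = 119.7869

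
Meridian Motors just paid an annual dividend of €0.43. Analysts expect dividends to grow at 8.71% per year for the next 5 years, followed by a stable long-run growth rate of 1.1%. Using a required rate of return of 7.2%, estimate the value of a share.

€9.89

Two-stage DDM. Project D₁…D_5 at 0.0871, terminal growth 0.011, discount at r = 0.072.
D_1 = 0.4675
D_2 = 0.5082
D_3 = 0.5524
D_4 = 0.6005
D_5 = 0.6529
Terminal value at t=5: TV = D_6/(r−g) = 0.6600/(0.072−0.011) = 10.8202
P₀ = 0.4675/(1+0.072)^1 + 0.5082/(1+0.072)^2 + 0.5524/(1+0.072)^3 + 0.6005/(1+0.072)^4 + 0.6529/(1+0.072)^5 + 10.8202/(1+0.072)^5 = 9.8856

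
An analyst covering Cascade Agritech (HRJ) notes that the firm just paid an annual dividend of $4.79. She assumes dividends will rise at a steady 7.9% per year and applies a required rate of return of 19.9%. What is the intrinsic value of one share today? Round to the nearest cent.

$43.07

Gordon growth model: P₀ = D₁/(r − g). D₁ = 4.79 × (1 + 0.079) = 5.1684.
P₀ = 5.1684 / (0.199 − 0.079) = 5.1684 / 0.12 = 43.0701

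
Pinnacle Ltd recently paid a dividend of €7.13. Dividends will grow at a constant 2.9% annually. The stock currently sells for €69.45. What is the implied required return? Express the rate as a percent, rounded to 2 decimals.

13.46%

Rearranging the constant-growth DDM: r = D₁/P₀ + g.
D₁ = 7.13 × (1 + 0.029) = 7.3368.
r = 7.3368 / 69.45 + 0.029 = 0.10564 + 0.029 = 0.13464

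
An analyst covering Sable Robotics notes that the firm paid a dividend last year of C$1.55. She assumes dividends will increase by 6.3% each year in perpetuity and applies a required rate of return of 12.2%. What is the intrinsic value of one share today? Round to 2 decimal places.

Gordon growth model: P₀ = D₁/(r − g). D₁ = 1.55 × (1 + 0.063) = 1.6477.
P₀ = 1.6477 / (0.122 − 0.063) = 1.6477 / 0.059 = 27.9263

C$27.93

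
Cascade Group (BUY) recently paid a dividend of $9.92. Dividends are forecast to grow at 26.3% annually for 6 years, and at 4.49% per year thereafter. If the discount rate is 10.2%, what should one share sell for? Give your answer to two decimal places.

$509.96

Two-stage DDM. Project D₁…D_6 at 0.263, terminal growth 0.0449, discount at r = 0.102.
D_1 = 12.5290
D_2 = 15.8241
D_3 = 19.9858
D_4 = 25.2421
D_5 = 31.8807
D_6 = 40.2654
Terminal value at t=6: TV = D_7/(r−g) = 42.0733/(0.102−0.0449) = 736.8353
P₀ = 12.5290/(1+0.102)^1 + 15.8241/(1+0.102)^2 + 19.9858/(1+0.102)^3 + 25.2421/(1+0.102)^4 + 31.8807/(1+0.102)^5 + 40.2654/(1+0.102)^6 + 736.8353/(1+0.102)^6 = 509.9640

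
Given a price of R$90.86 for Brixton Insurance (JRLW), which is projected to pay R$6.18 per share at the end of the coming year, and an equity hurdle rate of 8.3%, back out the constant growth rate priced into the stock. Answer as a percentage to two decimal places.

From P₀ = D₁/(r − g), the implied growth is g = r − D₁/P₀.
g = 0.083 − 6.18/90.86 = 0.083 − 0.06802 = 0.01498

1.50%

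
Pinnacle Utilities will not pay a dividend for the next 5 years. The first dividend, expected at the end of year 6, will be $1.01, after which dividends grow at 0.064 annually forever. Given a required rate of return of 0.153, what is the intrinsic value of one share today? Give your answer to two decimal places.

$5.57

Deferred-dividend DDM. At t=5 the remaining stream is a growing perpetuity with first payment D_6 = 1.01.
V_5 = D_6/(r−g) = 1.01/(0.153−0.064) = 11.3483
P₀ = V_5/(1+r)^5 = 11.3483/(1+0.153)^5 = 5.5691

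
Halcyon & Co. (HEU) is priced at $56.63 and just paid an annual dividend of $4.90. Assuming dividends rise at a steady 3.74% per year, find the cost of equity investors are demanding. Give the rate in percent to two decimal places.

12.72%

Rearranging the constant-growth DDM: r = D₁/P₀ + g.
D₁ = 4.90 × (1 + 0.0374) = 5.0833.
r = 5.0833 / 56.63 + 0.0374 = 0.08976 + 0.0374 = 0.12716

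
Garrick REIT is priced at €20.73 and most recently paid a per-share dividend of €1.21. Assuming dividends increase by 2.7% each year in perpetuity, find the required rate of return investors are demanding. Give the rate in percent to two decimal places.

8.69%

Rearranging the constant-growth DDM: r = D₁/P₀ + g.
D₁ = 1.21 × (1 + 0.027) = 1.2427.
r = 1.2427 / 20.73 + 0.027 = 0.05995 + 0.027 = 0.08695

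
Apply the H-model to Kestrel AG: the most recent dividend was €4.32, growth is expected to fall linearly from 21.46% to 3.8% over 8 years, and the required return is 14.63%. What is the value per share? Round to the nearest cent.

€69.58

H-model: P₀ = D₀[(1+g_L) + H(g_S−g_L)]/(r−g_L), with H = 8/2 = 4.
P₀ = 4.32 × [(1+0.038) + 4×(0.2146−0.038)] / (0.1463−0.038)
   = 4.32 × 1.7444 / 0.1083 = 69.5827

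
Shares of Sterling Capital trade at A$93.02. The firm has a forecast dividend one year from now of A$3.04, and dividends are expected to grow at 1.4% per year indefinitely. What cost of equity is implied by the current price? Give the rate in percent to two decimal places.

4.67%

Rearranging the constant-growth DDM: r = D₁/P₀ + g.
r = 3.0400 / 93.02 + 0.014 = 0.03268 + 0.014 = 0.04668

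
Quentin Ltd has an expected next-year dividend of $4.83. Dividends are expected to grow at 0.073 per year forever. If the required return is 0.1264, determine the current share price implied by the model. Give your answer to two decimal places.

Gordon growth model: P₀ = D₁/(r − g), with D₁ = 4.83 given directly.
P₀ = 4.8300 / (0.1264 − 0.073) = 4.8300 / 0.0534 = 90.4494

$90.45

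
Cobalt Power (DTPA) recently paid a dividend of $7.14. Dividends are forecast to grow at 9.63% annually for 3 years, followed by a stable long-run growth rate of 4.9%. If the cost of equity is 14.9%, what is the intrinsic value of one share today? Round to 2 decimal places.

$84.57

Two-stage DDM. Project D₁…D_3 at 0.0963, terminal growth 0.049, discount at r = 0.149.
D_1 = 7.8276
D_2 = 8.5814
D_3 = 9.4078
Terminal value at t=3: TV = D_4/(r−g) = 9.8687/(0.149−0.049) = 98.6875
P₀ = 7.8276/(1+0.149)^1 + 8.5814/(1+0.149)^2 + 9.4078/(1+0.149)^3 + 98.6875/(1+0.149)^3 = 84.5727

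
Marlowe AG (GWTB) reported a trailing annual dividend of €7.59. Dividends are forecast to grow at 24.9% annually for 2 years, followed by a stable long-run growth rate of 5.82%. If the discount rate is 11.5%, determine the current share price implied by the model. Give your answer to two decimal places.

Two-stage DDM. Project D₁…D_2 at 0.249, terminal growth 0.0582, discount at r = 0.115.
D_1 = 9.4799
D_2 = 11.8404
Terminal value at t=2: TV = D_3/(r−g) = 12.5295/(0.115−0.0582) = 220.5901
P₀ = 9.4799/(1+0.115)^1 + 11.8404/(1+0.115)^2 + 220.5901/(1+0.115)^2 = 195.4599

€195.46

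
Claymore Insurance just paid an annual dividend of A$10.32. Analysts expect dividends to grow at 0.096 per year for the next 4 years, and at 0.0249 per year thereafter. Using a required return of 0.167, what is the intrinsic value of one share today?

A$93.28

Two-stage DDM. Project D₁…D_4 at 0.096, terminal growth 0.0249, discount at r = 0.167.
D_1 = 11.3107
D_2 = 12.3965
D_3 = 13.5866
D_4 = 14.8909
Terminal value at t=4: TV = D_5/(r−g) = 15.2617/(0.167−0.0249) = 107.4012
P₀ = 11.3107/(1+0.167)^1 + 12.3965/(1+0.167)^2 + 13.5866/(1+0.167)^3 + 14.8909/(1+0.167)^4 + 107.4012/(1+0.167)^4 = 93.2782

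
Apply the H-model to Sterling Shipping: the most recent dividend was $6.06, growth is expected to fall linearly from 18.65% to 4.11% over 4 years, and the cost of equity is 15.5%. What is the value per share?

$70.86

H-model: P₀ = D₀[(1+g_L) + H(g_S−g_L)]/(r−g_L), with H = 4/2 = 2.
P₀ = 6.06 × [(1+0.0411) + 2×(0.1865−0.0411)] / (0.155−0.0411)
   = 6.06 × 1.3319 / 0.1139 = 70.8632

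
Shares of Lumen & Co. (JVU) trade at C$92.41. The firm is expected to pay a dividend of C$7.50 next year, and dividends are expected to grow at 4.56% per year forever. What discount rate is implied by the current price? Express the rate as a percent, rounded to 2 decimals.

Rearranging the constant-growth DDM: r = D₁/P₀ + g.
r = 7.5000 / 92.41 + 0.0456 = 0.08116 + 0.0456 = 0.12676

12.68%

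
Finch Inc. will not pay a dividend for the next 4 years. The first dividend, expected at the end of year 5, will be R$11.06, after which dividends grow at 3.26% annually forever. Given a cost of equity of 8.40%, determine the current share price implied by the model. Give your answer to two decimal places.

Deferred-dividend DDM. At t=4 the remaining stream is a growing perpetuity with first payment D_5 = 11.06.
V_4 = D_5/(r−g) = 11.06/(0.084−0.0326) = 215.1751
P₀ = V_4/(1+r)^4 = 215.1751/(1+0.084)^4 = 155.8385

R$155.84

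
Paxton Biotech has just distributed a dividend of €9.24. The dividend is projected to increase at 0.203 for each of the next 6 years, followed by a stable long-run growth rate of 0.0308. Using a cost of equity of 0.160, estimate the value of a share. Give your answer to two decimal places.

€154.81

Two-stage DDM. Project D₁…D_6 at 0.203, terminal growth 0.0308, discount at r = 0.16.
D_1 = 11.1157
D_2 = 13.3722
D_3 = 16.0868
D_4 = 19.3524
D_5 = 23.2809
D_6 = 28.0069
Terminal value at t=6: TV = D_7/(r−g) = 28.8696/(0.16−0.0308) = 223.4486
P₀ = 11.1157/(1+0.16)^1 + 13.3722/(1+0.16)^2 + 16.0868/(1+0.16)^3 + 19.3524/(1+0.16)^4 + 23.2809/(1+0.16)^5 + 28.0069/(1+0.16)^6 + 223.4486/(1+0.16)^6 = 154.8068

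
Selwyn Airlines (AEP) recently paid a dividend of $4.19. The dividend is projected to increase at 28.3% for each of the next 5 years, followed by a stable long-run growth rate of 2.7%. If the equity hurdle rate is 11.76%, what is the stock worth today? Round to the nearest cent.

Two-stage DDM. Project D₁…D_5 at 0.283, terminal growth 0.027, discount at r = 0.1176.
D_1 = 5.3758
D_2 = 6.8971
D_3 = 8.8490
D_4 = 11.3533
D_5 = 14.5662
Terminal value at t=5: TV = D_6/(r−g) = 14.9595/(0.1176−0.027) = 165.1161
P₀ = 5.3758/(1+0.1176)^1 + 6.8971/(1+0.1176)^2 + 8.8490/(1+0.1176)^3 + 11.3533/(1+0.1176)^4 + 14.5662/(1+0.1176)^5 + 165.1161/(1+0.1176)^5 = 127.0047

$127.00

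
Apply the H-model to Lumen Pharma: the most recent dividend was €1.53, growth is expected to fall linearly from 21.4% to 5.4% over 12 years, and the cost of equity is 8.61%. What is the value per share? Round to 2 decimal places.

€95.99

H-model: P₀ = D₀[(1+g_L) + H(g_S−g_L)]/(r−g_L), with H = 12/2 = 6.
P₀ = 1.53 × [(1+0.054) + 6×(0.214−0.054)] / (0.0861−0.054)
   = 1.53 × 2.0140 / 0.0321 = 95.9944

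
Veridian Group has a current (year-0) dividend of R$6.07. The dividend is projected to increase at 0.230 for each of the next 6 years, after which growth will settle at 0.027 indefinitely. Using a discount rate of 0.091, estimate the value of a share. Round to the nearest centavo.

Two-stage DDM. Project D₁…D_6 at 0.23, terminal growth 0.027, discount at r = 0.091.
D_1 = 7.4661
D_2 = 9.1833
D_3 = 11.2955
D_4 = 13.8934
D_5 = 17.0889
D_6 = 21.0194
Terminal value at t=6: TV = D_7/(r−g) = 21.5869/(0.091−0.027) = 337.2949
P₀ = 7.4661/(1+0.091)^1 + 9.1833/(1+0.091)^2 + 11.2955/(1+0.091)^3 + 13.8934/(1+0.091)^4 + 17.0889/(1+0.091)^5 + 21.0194/(1+0.091)^6 + 337.2949/(1+0.091)^6 = 256.5978

R$256.60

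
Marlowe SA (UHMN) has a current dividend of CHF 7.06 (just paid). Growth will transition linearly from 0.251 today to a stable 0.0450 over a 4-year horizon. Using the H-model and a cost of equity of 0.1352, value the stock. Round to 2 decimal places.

H-model: P₀ = D₀[(1+g_L) + H(g_S−g_L)]/(r−g_L), with H = 4/2 = 2.
P₀ = 7.06 × [(1+0.045) + 2×(0.251−0.045)] / (0.1352−0.045)
   = 7.06 × 1.4570 / 0.0902 = 114.0401

CHF 114.04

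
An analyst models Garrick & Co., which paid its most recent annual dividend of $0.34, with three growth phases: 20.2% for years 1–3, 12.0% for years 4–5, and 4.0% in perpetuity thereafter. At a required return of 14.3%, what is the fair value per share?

Three-stage DDM. Project D₁…D_5; terminal Gordon value at t=5 with g = 0.04; discount at r = 0.143.
D_1 = 0.4087
D_2 = 0.4912
D_3 = 0.5905
D_4 = 0.6613
D_5 = 0.7407
TV_5 = 0.7703/(0.143−0.04) = 7.4787
P₀ = Σ Dₜ/(1+r)ᵗ + TV_5/(1+r)^5 = 5.7296

$5.73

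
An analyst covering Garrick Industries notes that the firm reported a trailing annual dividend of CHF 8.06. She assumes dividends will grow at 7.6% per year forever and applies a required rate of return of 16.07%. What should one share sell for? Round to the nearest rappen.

Gordon growth model: P₀ = D₁/(r − g). D₁ = 8.06 × (1 + 0.076) = 8.6726.
P₀ = 8.6726 / (0.1607 − 0.076) = 8.6726 / 0.0847 = 102.3915

CHF 102.39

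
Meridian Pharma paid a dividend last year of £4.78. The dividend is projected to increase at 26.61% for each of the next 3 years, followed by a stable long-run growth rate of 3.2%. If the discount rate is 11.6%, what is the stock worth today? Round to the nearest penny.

£104.31

Two-stage DDM. Project D₁…D_3 at 0.2661, terminal growth 0.032, discount at r = 0.116.
D_1 = 6.0520
D_2 = 7.6624
D_3 = 9.7013
Terminal value at t=3: TV = D_4/(r−g) = 10.0118/(0.116−0.032) = 119.1879
P₀ = 6.0520/(1+0.116)^1 + 7.6624/(1+0.116)^2 + 9.7013/(1+0.116)^3 + 119.1879/(1+0.116)^3 = 104.3060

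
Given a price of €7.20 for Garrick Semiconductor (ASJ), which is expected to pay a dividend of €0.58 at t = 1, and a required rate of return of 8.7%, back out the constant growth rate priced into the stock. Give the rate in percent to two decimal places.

From P₀ = D₁/(r − g), the implied growth is g = r − D₁/P₀.
g = 0.087 − 0.58/7.20 = 0.087 − 0.08056 = 0.00644

0.64%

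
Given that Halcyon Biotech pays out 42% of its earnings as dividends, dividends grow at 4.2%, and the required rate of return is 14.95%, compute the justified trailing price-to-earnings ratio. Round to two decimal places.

Justified trailing P/E = b(1+g)/(r−g) = 0.42×(1+0.042)/(0.1495−0.042) = 4.0711

4.07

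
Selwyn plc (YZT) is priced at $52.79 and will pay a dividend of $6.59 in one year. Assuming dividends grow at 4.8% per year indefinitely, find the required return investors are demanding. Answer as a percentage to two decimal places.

17.28%

Rearranging the constant-growth DDM: r = D₁/P₀ + g.
r = 6.5900 / 52.79 + 0.048 = 0.12483 + 0.048 = 0.17283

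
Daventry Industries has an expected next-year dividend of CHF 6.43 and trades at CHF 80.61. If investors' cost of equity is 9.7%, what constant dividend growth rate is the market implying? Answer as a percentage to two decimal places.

1.72%

From P₀ = D₁/(r − g), the implied growth is g = r − D₁/P₀.
g = 0.097 − 6.43/80.61 = 0.097 − 0.07977 = 0.01723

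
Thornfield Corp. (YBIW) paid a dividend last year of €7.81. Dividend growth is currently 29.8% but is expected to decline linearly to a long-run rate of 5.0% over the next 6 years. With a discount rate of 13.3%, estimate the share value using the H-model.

H-model: P₀ = D₀[(1+g_L) + H(g_S−g_L)]/(r−g_L), with H = 6/2 = 3.
P₀ = 7.81 × [(1+0.05) + 3×(0.298−0.05)] / (0.133−0.05)
   = 7.81 × 1.7940 / 0.083 = 168.8089

€168.81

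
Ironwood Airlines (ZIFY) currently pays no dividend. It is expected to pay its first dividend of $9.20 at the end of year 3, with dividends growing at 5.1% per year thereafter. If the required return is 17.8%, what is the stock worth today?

$52.20

Deferred-dividend DDM. At t=2 the remaining stream is a growing perpetuity with first payment D_3 = 9.20.
V_2 = D_3/(r−g) = 9.20/(0.178−0.051) = 72.4409
P₀ = V_2/(1+r)^2 = 72.4409/(1+0.178)^2 = 52.2028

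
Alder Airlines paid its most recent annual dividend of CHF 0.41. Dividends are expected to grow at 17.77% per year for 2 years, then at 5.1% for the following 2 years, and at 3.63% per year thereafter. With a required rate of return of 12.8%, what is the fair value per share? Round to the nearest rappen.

Three-stage DDM. Project D₁…D_4; terminal Gordon value at t=4 with g = 0.0363; discount at r = 0.128.
D_1 = 0.4829
D_2 = 0.5687
D_3 = 0.5977
D_4 = 0.6281
TV_4 = 0.6509/(0.128−0.0363) = 7.0986
P₀ = Σ Dₜ/(1+r)ᵗ + TV_4/(1+r)^4 = 6.0641

CHF 6.06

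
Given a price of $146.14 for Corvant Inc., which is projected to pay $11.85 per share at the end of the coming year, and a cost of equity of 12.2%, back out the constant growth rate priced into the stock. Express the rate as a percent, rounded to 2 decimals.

From P₀ = D₁/(r − g), the implied growth is g = r − D₁/P₀.
g = 0.122 − 11.85/146.14 = 0.122 − 0.08109 = 0.04091

4.09%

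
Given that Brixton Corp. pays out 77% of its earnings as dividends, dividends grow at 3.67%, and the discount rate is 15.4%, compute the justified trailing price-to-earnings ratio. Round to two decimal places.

6.81

Justified trailing P/E = b(1+g)/(r−g) = 0.77×(1+0.0367)/(0.154−0.0367) = 6.8053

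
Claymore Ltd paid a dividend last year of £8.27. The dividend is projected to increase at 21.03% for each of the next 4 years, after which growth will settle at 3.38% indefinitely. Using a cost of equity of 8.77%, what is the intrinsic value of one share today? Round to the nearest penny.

£286.67

Two-stage DDM. Project D₁…D_4 at 0.2103, terminal growth 0.0338, discount at r = 0.0877.
D_1 = 10.0092
D_2 = 12.1141
D_3 = 14.6617
D_4 = 17.7451
Terminal value at t=4: TV = D_5/(r−g) = 18.3449/(0.0877−0.0338) = 340.3497
P₀ = 10.0092/(1+0.0877)^1 + 12.1141/(1+0.0877)^2 + 14.6617/(1+0.0877)^3 + 17.7451/(1+0.0877)^4 + 340.3497/(1+0.0877)^4 = 286.6709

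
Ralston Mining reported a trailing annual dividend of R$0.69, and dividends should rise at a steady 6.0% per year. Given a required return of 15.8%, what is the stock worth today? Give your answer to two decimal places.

R$7.46

Gordon growth model: P₀ = D₁/(r − g). D₁ = 0.69 × (1 + 0.06) = 0.7314.
P₀ = 0.7314 / (0.158 − 0.06) = 0.7314 / 0.098 = 7.4633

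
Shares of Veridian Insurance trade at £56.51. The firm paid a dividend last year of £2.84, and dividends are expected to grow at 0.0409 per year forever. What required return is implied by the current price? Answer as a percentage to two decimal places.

Rearranging the constant-growth DDM: r = D₁/P₀ + g.
D₁ = 2.84 × (1 + 0.0409) = 2.9562.
r = 2.9562 / 56.51 + 0.0409 = 0.05231 + 0.0409 = 0.09321

9.32%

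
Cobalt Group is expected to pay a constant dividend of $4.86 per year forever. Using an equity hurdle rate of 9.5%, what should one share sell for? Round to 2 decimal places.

$51.16

Zero-growth DDM (perpetuity): P₀ = D/r = 4.86 / 0.095 = 51.1579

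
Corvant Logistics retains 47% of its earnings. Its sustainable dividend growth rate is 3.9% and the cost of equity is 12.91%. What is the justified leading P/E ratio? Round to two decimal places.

Payout ratio b = 1 − 0.47 = 0.53.
Justified leading P/E = b/(r−g) = 0.53/(0.1291−0.039) = 5.8824

5.88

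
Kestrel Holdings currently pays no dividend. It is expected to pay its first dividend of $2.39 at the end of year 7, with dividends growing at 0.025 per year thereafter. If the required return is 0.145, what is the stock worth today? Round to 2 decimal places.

Deferred-dividend DDM. At t=6 the remaining stream is a growing perpetuity with first payment D_7 = 2.39.
V_6 = D_7/(r−g) = 2.39/(0.145−0.025) = 19.9167
P₀ = V_6/(1+r)^6 = 19.9167/(1+0.145)^6 = 8.8386

$8.84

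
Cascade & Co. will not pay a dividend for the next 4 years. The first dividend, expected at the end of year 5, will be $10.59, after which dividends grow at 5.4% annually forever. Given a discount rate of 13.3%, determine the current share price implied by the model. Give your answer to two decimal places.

$81.35

Deferred-dividend DDM. At t=4 the remaining stream is a growing perpetuity with first payment D_5 = 10.59.
V_4 = D_5/(r−g) = 10.59/(0.133−0.054) = 134.0506
P₀ = V_4/(1+r)^4 = 134.0506/(1+0.133)^4 = 81.3484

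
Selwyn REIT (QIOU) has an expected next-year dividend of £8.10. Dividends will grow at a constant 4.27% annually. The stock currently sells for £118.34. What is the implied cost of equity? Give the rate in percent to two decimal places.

Rearranging the constant-growth DDM: r = D₁/P₀ + g.
r = 8.1000 / 118.34 + 0.0427 = 0.06845 + 0.0427 = 0.11115

11.11%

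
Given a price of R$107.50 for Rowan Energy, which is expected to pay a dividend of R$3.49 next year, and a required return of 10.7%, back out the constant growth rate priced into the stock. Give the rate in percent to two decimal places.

7.45%

From P₀ = D₁/(r − g), the implied growth is g = r − D₁/P₀.
g = 0.107 − 3.49/107.50 = 0.107 − 0.03247 = 0.07453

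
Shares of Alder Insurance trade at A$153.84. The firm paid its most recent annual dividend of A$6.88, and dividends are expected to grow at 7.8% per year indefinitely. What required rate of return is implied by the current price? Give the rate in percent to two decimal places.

12.62%

Rearranging the constant-growth DDM: r = D₁/P₀ + g.
D₁ = 6.88 × (1 + 0.078) = 7.4166.
r = 7.4166 / 153.84 + 0.078 = 0.04821 + 0.078 = 0.12621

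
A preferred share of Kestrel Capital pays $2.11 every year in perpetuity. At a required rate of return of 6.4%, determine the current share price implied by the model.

$32.97

Zero-growth DDM (perpetuity): P₀ = D/r = 2.11 / 0.064 = 32.9688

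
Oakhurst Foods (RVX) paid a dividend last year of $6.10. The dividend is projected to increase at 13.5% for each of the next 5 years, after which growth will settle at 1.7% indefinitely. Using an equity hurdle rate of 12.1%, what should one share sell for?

Two-stage DDM. Project D₁…D_5 at 0.135, terminal growth 0.017, discount at r = 0.121.
D_1 = 6.9235
D_2 = 7.8582
D_3 = 8.9190
D_4 = 10.1231
D_5 = 11.4897
Terminal value at t=5: TV = D_6/(r−g) = 11.6850/(0.121−0.017) = 112.3561
P₀ = 6.9235/(1+0.121)^1 + 7.8582/(1+0.121)^2 + 8.9190/(1+0.121)^3 + 10.1231/(1+0.121)^4 + 11.4897/(1+0.121)^5 + 112.3561/(1+0.121)^5 = 95.1320

$95.13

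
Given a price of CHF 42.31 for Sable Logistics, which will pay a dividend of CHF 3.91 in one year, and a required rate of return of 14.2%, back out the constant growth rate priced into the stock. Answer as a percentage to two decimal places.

From P₀ = D₁/(r − g), the implied growth is g = r − D₁/P₀.
g = 0.142 − 3.91/42.31 = 0.142 − 0.09241 = 0.04959

4.96%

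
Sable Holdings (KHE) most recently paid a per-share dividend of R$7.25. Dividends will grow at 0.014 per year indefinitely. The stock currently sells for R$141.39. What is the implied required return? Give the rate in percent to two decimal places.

Rearranging the constant-growth DDM: r = D₁/P₀ + g.
D₁ = 7.25 × (1 + 0.014) = 7.3515.
r = 7.3515 / 141.39 + 0.014 = 0.05199 + 0.014 = 0.06599

6.60%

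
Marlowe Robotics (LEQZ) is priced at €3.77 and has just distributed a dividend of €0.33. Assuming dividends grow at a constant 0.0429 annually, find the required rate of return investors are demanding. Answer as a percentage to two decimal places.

13.42%

Rearranging the constant-growth DDM: r = D₁/P₀ + g.
D₁ = 0.33 × (1 + 0.0429) = 0.3442.
r = 0.3442 / 3.77 + 0.0429 = 0.09129 + 0.0429 = 0.13419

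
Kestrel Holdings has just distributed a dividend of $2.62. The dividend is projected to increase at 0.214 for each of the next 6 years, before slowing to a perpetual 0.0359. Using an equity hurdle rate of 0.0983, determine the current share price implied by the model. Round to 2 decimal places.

$101.97

Two-stage DDM. Project D₁…D_6 at 0.214, terminal growth 0.0359, discount at r = 0.0983.
D_1 = 3.1807
D_2 = 3.8613
D_3 = 4.6877
D_4 = 5.6908
D_5 = 6.9087
D_6 = 8.3871
Terminal value at t=6: TV = D_7/(r−g) = 8.6882/(0.0983−0.0359) = 139.2344
P₀ = 3.1807/(1+0.0983)^1 + 3.8613/(1+0.0983)^2 + 4.6877/(1+0.0983)^3 + 5.6908/(1+0.0983)^4 + 6.9087/(1+0.0983)^5 + 8.3871/(1+0.0983)^6 + 139.2344/(1+0.0983)^6 = 101.9749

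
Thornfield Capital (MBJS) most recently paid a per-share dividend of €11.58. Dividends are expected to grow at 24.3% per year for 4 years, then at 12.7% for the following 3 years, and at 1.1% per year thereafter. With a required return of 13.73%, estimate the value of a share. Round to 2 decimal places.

Three-stage DDM. Project D₁…D_7; terminal Gordon value at t=7 with g = 0.011; discount at r = 0.1373.
D_1 = 14.3939
D_2 = 17.8917
D_3 = 22.2393
D_4 = 27.6435
D_5 = 31.1542
D_6 = 35.1108
D_7 = 39.5699
TV_7 = 40.0052/(0.1373−0.011) = 316.7471
P₀ = Σ Dₜ/(1+r)ᵗ + TV_7/(1+r)^7 = 235.5096

€235.51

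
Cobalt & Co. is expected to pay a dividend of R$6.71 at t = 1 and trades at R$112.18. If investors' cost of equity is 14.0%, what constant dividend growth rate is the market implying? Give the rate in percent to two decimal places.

From P₀ = D₁/(r − g), the implied growth is g = r − D₁/P₀.
g = 0.14 − 6.71/112.18 = 0.14 − 0.05981 = 0.08019

8.02%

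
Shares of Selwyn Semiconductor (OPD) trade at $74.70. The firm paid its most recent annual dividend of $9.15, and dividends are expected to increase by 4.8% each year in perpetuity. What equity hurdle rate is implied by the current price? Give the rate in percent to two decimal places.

Rearranging the constant-growth DDM: r = D₁/P₀ + g.
D₁ = 9.15 × (1 + 0.048) = 9.5892.
r = 9.5892 / 74.70 + 0.048 = 0.12837 + 0.048 = 0.17637

17.64%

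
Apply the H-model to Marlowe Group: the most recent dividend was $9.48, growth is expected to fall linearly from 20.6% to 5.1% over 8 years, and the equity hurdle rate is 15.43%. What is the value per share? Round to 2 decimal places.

$153.35

H-model: P₀ = D₀[(1+g_L) + H(g_S−g_L)]/(r−g_L), with H = 8/2 = 4.
P₀ = 9.48 × [(1+0.051) + 4×(0.206−0.051)] / (0.1543−0.051)
   = 9.48 × 1.6710 / 0.1033 = 153.3502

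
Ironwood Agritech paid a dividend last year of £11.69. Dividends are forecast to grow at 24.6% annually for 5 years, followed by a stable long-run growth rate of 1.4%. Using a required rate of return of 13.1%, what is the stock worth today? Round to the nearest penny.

Two-stage DDM. Project D₁…D_5 at 0.246, terminal growth 0.014, discount at r = 0.131.
D_1 = 14.5657
D_2 = 18.1489
D_3 = 22.6135
D_4 = 28.1765
D_5 = 35.1079
Terminal value at t=5: TV = D_6/(r−g) = 35.5994/(0.131−0.014) = 304.2684
P₀ = 14.5657/(1+0.131)^1 + 18.1489/(1+0.131)^2 + 22.6135/(1+0.131)^3 + 28.1765/(1+0.131)^4 + 35.1079/(1+0.131)^5 + 304.2684/(1+0.131)^5 = 243.3046

£243.30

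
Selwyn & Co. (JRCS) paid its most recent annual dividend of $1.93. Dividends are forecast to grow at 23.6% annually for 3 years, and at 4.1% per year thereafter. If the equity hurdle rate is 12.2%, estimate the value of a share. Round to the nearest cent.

Two-stage DDM. Project D₁…D_3 at 0.236, terminal growth 0.041, discount at r = 0.122.
D_1 = 2.3855
D_2 = 2.9485
D_3 = 3.6443
Terminal value at t=3: TV = D_4/(r−g) = 3.7937/(0.122−0.041) = 46.8359
P₀ = 2.3855/(1+0.122)^1 + 2.9485/(1+0.122)^2 + 3.6443/(1+0.122)^3 + 46.8359/(1+0.122)^3 = 40.2072

$40.21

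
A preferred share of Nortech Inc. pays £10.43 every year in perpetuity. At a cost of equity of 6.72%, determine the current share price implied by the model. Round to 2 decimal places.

£155.21

Zero-growth DDM (perpetuity): P₀ = D/r = 10.43 / 0.0672 = 155.2083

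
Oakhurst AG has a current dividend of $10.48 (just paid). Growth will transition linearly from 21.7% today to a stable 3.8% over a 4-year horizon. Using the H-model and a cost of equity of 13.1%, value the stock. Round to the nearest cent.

$157.31

H-model: P₀ = D₀[(1+g_L) + H(g_S−g_L)]/(r−g_L), with H = 4/2 = 2.
P₀ = 10.48 × [(1+0.038) + 2×(0.217−0.038)] / (0.131−0.038)
   = 10.48 × 1.3960 / 0.093 = 157.3127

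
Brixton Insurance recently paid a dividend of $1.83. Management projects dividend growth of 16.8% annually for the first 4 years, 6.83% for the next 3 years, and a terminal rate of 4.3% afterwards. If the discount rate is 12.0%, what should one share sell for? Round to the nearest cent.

$39.49

Three-stage DDM. Project D₁…D_7; terminal Gordon value at t=7 with g = 0.043; discount at r = 0.12.
D_1 = 2.1374
D_2 = 2.4965
D_3 = 2.9159
D_4 = 3.4058
D_5 = 3.6384
D_6 = 3.8869
D_7 = 4.1524
TV_7 = 4.3310/(0.12−0.043) = 56.2465
P₀ = Σ Dₜ/(1+r)ᵗ + TV_7/(1+r)^7 = 39.4938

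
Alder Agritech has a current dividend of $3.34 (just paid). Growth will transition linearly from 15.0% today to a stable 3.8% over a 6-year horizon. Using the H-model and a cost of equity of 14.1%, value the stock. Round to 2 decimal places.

$44.55

H-model: P₀ = D₀[(1+g_L) + H(g_S−g_L)]/(r−g_L), with H = 6/2 = 3.
P₀ = 3.34 × [(1+0.038) + 3×(0.15−0.038)] / (0.141−0.038)
   = 3.34 × 1.3740 / 0.103 = 44.5550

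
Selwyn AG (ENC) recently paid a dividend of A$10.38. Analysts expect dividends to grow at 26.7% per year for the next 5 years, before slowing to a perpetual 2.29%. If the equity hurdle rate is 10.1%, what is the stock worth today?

A$355.02

Two-stage DDM. Project D₁…D_5 at 0.267, terminal growth 0.0229, discount at r = 0.101.
D_1 = 13.1515
D_2 = 16.6629
D_3 = 21.1119
D_4 = 26.7488
D_5 = 33.8907
Terminal value at t=5: TV = D_6/(r−g) = 34.6668/(0.101−0.0229) = 443.8769
P₀ = 13.1515/(1+0.101)^1 + 16.6629/(1+0.101)^2 + 21.1119/(1+0.101)^3 + 26.7488/(1+0.101)^4 + 33.8907/(1+0.101)^5 + 443.8769/(1+0.101)^5 = 355.0243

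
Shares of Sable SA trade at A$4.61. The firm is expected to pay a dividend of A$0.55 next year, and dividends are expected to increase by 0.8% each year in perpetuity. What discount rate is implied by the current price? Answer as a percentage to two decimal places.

Rearranging the constant-growth DDM: r = D₁/P₀ + g.
r = 0.5500 / 4.61 + 0.008 = 0.11931 + 0.008 = 0.12731

12.73%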